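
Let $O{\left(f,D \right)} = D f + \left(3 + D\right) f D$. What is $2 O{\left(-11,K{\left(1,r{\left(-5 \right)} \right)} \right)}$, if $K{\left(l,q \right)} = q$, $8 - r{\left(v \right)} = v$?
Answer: $-4862$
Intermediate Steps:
$r{\left(v \right)} = 8 - v$
$O{\left(f,D \right)} = D f + D f \left(3 + D\right)$ ($O{\left(f,D \right)} = D f + f \left(3 + D\right) D = D f + D f \left(3 + D\right)$)
$2 O{\left(-11,K{\left(1,r{\left(-5 \right)} \right)} \right)} = 2 \left(8 - -5\right) \left(-11\right) \left(4 + \left(8 - -5\right)\right) = 2 \left(8 + 5\right) \left(-11\right) \left(4 + \left(8 + 5\right)\right) = 2 \cdot 13 \left(-11\right) \left(4 + 13\right) = 2 \cdot 13 \left(-11\right) 17 = 2 \left(-2431\right) = -4862$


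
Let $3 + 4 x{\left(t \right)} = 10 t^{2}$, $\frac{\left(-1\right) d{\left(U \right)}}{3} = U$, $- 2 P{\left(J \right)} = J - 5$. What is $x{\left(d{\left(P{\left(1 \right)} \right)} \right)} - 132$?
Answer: $- \frac{171}{4} \approx -42.75$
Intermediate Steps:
$P{\left(J \right)} = \frac{5}{2} - \frac{J}{2}$ ($P{\left(J \right)} = - \frac{J - 5}{2} = - \frac{-5 + J}{2} = \frac{5}{2} - \frac{J}{2}$)
$d{\left(U \right)} = - 3 U$
$x{\left(t \right)} = - \frac{3}{4} + \frac{5 t^{2}}{2}$ ($x{\left(t \right)} = - \frac{3}{4} + \frac{10 t^{2}}{4} = - \frac{3}{4} + \frac{5 t^{2}}{2}$)
$x{\left(d{\left(P{\left(1 \right)} \right)} \right)} - 132 = \left(- \frac{3}{4} + \frac{5 \left(- 3 \left(\frac{5}{2} - \frac{1}{2}\right)\right)^{2}}{2}\right) - 132 = \left(- \frac{3}{4} + \frac{5 \left(\left(-3\right) 2\right)^{2}}{2}\right) - 132 = \left(- \frac{3}{4} + \frac{5 \left(-6\right)^{2}}{2}\right) - 132 = \left(- \frac{3}{4} + \frac{5}{2} \cdot 36\right) - 132 = \left(- \frac{3}{4} + 90\right) - 132 = \frac{357}{4} - 132 = - \frac{171}{4}$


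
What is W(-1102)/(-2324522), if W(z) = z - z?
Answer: 0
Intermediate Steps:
W(z) = 0
W(-1102)/(-2324522) = 0/(-2324522) = 0*(-1/2324522) = 0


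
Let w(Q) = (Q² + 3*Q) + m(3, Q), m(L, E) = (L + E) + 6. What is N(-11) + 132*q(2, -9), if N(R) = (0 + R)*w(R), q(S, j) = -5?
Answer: -1606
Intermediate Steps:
m(L, E) = 6 + E + L (m(L, E) = (E + L) + 6 = 6 + E + L)
w(Q) = 9 + Q² + 4*Q (w(Q) = (Q² + 3*Q) + (6 + Q + 3) = (Q² + 3*Q) + (9 + Q) = 9 + Q² + 4*Q)
N(R) = R*(9 + R² + 4*R) (N(R) = (0 + R)*(9 + R² + 4*R) = R*(9 + R² + 4*R))
N(-11) + 132*q(2, -9) = -11*(9 + (-11)² + 4*(-11)) + 132*(-5) = -11*(9 + 121 - 44) - 660 = -11*86 - 660 = -946 - 660 = -1606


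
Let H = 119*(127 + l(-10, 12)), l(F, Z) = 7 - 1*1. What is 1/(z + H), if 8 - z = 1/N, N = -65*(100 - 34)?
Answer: 4290/67932151 ≈ 6.3151e-5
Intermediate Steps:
l(F, Z) = 6 (l(F, Z) = 7 - 1 = 6)
N = -4290 (N = -65*66 = -4290)
H = 15827 (H = 119*(127 + 6) = 119*133 = 15827)
z = 34321/4290 (z = 8 - 1/(-4290) = 8 - 1*(-1/4290) = 8 + 1/4290 = 34321/4290 ≈ 8.0002)
1/(z + H) = 1/(34321/4290 + 15827) = 1/(67932151/4290) = 4290/67932151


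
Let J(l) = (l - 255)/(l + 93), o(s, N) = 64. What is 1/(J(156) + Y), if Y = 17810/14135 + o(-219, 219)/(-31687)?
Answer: 7435069367/6397005861 ≈ 1.1623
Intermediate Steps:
J(l) = (-255 + l)/(93 + l)
Y = 112688166/89579149 (Y = 17810/14135 + 64/(-31687) = 17810*(1/14135) + 64*(-1/31687) = 3562/2827 - 64/31687 = 112688166/89579149 ≈ 1.2580)
1/(J(156) + Y) = 1/((-255 + 156)/(93 + 156) + 112688166/89579149) = 1/(-99/249 + 112688166/89579149) = 1/((1/249)*(-99) + 112688166/89579149) = 1/(-33/83 + 112688166/89579149) = 1/(6397005861/7435069367) = 7435069367/6397005861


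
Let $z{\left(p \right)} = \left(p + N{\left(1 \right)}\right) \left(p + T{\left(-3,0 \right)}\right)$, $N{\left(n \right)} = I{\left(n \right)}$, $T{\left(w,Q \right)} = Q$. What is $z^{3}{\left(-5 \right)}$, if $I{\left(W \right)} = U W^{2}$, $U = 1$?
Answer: $8000$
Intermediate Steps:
$I{\left(W \right)} = W^{2}$ ($I{\left(W \right)} = 1 W^{2} = W^{2}$)
$N{\left(n \right)} = n^{2}$
$z{\left(p \right)} = p \left(1 + p\right)$ ($z{\left(p \right)} = \left(p + 1^{2}\right) \left(p + 0\right) = \left(p + 1\right) p = \left(1 + p\right) p = p \left(1 + p\right)$)
$z^{3}{\left(-5 \right)} = \left(- 5 \left(1 - 5\right)\right)^{3} = \left(\left(-5\right) \left(-4\right)\right)^{3} = 20^{3} = 8000$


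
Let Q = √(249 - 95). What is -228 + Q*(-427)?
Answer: -228 - 427*√154 ≈ -5526.9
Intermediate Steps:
Q = √154 ≈ 12.410
-228 + Q*(-427) = -228 + √154*(-427) = -228 - 427*√154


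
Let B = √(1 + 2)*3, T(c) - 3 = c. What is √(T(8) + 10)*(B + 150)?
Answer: 3*√21*(50 + √3) ≈ 711.20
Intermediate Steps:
T(c) = 3 + c
B = 3*√3 (B = √3*3 = 3*√3 ≈ 5.1962)
√(T(8) + 10)*(B + 150) = √((3 + 8) + 10)*(3*√3 + 150) = √(11 + 10)*(150 + 3*√3) = √21*(150 + 3*√3)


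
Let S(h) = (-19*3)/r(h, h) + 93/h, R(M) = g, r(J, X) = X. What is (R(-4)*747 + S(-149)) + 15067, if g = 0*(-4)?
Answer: 2244947/149 ≈ 15067.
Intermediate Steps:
g = 0
R(M) = 0
S(h) = 36/h (S(h) = (-19*3)/h + 93/h = -57/h + 93/h = 36/h)
(R(-4)*747 + S(-149)) + 15067 = (0*747 + 36/(-149)) + 15067 = (0 + 36*(-1/149)) + 15067 = (0 - 36/149) + 15067 = -36/149 + 15067 = 2244947/149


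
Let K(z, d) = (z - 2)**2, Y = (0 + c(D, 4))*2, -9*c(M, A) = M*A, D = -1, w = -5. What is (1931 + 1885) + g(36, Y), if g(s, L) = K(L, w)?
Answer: 309196/81 ≈ 3817.2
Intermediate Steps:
c(M, A) = -A*M/9 (c(M, A) = -M*A/9 = -A*M/9)
Y = 8/9 (Y = (0 - 1/9*4*(-1))*2 = (0 + 4/9)*2 = (4/9)*2 = 8/9 ≈ 0.88889)
K(z, d) = (-2 + z)**2
g(s, L) = (-2 + L)**2
(1931 + 1885) + g(36, Y) = (1931 + 1885) + (-2 + 8/9)**2 = 3816 + (-10/9)**2 = 3816 + 100/81 = 309196/81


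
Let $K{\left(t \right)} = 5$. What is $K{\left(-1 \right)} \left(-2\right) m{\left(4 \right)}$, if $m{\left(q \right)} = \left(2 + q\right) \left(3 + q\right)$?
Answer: $-420$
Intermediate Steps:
$K{\left(-1 \right)} \left(-2\right) m{\left(4 \right)} = 5 \left(-2\right) \left(6 + 4^{2} + 5 \cdot 4\right) = - 10 \left(6 + 16 + 20\right) = \left(-10\right) 42 = -420$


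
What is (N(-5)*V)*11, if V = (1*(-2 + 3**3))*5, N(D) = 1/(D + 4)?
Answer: -1375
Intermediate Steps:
N(D) = 1/(4 + D)
V = 125 (V = (1*(-2 + 27))*5 = (1*25)*5 = 25*5 = 125)
(N(-5)*V)*11 = (125/(4 - 5))*11 = (125/(-1))*11 = -1*125*11 = -125*11 = -1375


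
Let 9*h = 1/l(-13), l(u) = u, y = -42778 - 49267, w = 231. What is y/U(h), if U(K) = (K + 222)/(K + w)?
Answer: -2487608170/25973 ≈ -95777.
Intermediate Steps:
y = -92045
h = -1/117 (h = (⅑)/(-13) = (⅑)*(-1/13) = -1/117 ≈ -0.0085470)
U(K) = (222 + K)/(231 + K) (U(K) = (K + 222)/(K + 231) = (222 + K)/(231 + K))
y/U(h) = -92045*(231 - 1/117)/(222 - 1/117) = -92045/((25973/117)/(27026/117)) = -92045/((117/27026)*(25973/117)) = -92045/25973/27026 = -92045*27026/25973 = -2487608170/25973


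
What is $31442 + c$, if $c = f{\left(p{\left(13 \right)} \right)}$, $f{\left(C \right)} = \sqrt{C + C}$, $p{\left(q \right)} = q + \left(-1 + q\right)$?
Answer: $31442 + 5 \sqrt{2} \approx 31449.0$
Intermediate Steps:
$p{\left(q \right)} = -1 + 2 q$
$f{\left(C \right)} = \sqrt{2} \sqrt{C}$ ($f{\left(C \right)} = \sqrt{2 C} = \sqrt{2} \sqrt{C}$)
$c = 5 \sqrt{2}$ ($c = \sqrt{2} \sqrt{-1 + 2 \cdot 13} = \sqrt{2} \sqrt{-1 + 26} = \sqrt{2} \sqrt{25} = \sqrt{2} \cdot 5 = 5 \sqrt{2} \approx 7.0711$)
$31442 + c = 31442 + 5 \sqrt{2}$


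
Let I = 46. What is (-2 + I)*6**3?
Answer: 9504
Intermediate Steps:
(-2 + I)*6**3 = (-2 + 46)*6**3 = 44*216 = 9504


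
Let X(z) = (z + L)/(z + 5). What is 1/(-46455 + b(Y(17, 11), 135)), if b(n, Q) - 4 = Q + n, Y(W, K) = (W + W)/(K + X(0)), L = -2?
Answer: -53/2454578 ≈ -2.1592e-5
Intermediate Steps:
X(z) = (-2 + z)/(5 + z) (X(z) = (z - 2)/(z + 5) = (-2 + z)/(5 + z))
Y(W, K) = 2*W/(-⅖ + K) (Y(W, K) = (W + W)/(K + (-2 + 0)/(5 + 0)) = (2*W)/(K - 2/5) = (2*W)/(K + (⅕)*(-2)) = (2*W)/(K - ⅖) = (2*W)/(-⅖ + K) = 2*W/(-⅖ + K))
b(n, Q) = 4 + Q + n (b(n, Q) = 4 + (Q + n) = 4 + Q + n)
1/(-46455 + b(Y(17, 11), 135)) = 1/(-46455 + (4 + 135 + 10*17/(-2 + 5*11))) = 1/(-46455 + (4 + 135 + 10*17/(-2 + 55))) = 1/(-46455 + (4 + 135 + 10*17/53)) = 1/(-46455 + (4 + 135 + 10*17*(1/53))) = 1/(-46455 + (4 + 135 + 170/53)) = 1/(-46455 + 7537/53) = 1/(-2454578/53) = -53/2454578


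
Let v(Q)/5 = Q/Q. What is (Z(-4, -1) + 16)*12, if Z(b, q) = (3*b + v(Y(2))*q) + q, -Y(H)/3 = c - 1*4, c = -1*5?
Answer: -24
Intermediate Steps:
c = -5
Y(H) = 27 (Y(H) = -3*(-5 - 1*4) = -3*(-5 - 4) = -3*(-9) = 27)
v(Q) = 5 (v(Q) = 5*(Q/Q) = 5*1 = 5)
Z(b, q) = 3*b + 6*q (Z(b, q) = (3*b + 5*q) + q = 3*b + 6*q)
(Z(-4, -1) + 16)*12 = ((3*(-4) + 6*(-1)) + 16)*12 = ((-12 - 6) + 16)*12 = (-18 + 16)*12 = -2*12 = -24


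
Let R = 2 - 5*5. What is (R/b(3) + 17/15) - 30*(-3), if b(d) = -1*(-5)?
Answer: 1298/15 ≈ 86.533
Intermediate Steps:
b(d) = 5
R = -23 (R = 2 - 25 = -23)
(R/b(3) + 17/15) - 30*(-3) = (-23/5 + 17/15) - 30*(-3) = (-23*1/5 + 17*(1/15)) + 90 = (-23/5 + 17/15) + 90 = -52/15 + 90 = 1298/15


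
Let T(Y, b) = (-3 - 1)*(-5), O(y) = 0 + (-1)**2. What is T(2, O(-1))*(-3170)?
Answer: -63400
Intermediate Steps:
O(y) = 1 (O(y) = 0 + 1 = 1)
T(Y, b) = 20 (T(Y, b) = -4*(-5) = 20)
T(2, O(-1))*(-3170) = 20*(-3170) = -63400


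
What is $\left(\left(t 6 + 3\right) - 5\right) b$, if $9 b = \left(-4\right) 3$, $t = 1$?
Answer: $- \frac{16}{3} \approx -5.3333$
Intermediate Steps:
$b = - \frac{4}{3}$ ($b = \frac{\left(-4\right) 3}{9} = \frac{1}{9} \left(-12\right) = - \frac{4}{3} \approx -1.3333$)
$\left(\left(t 6 + 3\right) - 5\right) b = \left(\left(1 \cdot 6 + 3\right) - 5\right) \left(- \frac{4}{3}\right) = \left(\left(6 + 3\right) - 5\right) \left(- \frac{4}{3}\right) = \left(9 - 5\right) \left(- \frac{4}{3}\right) = 4 \left(- \frac{4}{3}\right) = - \frac{16}{3}$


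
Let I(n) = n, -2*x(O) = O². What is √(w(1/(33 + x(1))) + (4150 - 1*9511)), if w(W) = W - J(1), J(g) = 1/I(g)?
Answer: 4*I*√1415895/65 ≈ 73.225*I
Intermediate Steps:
x(O) = -O²/2
J(g) = 1/g
w(W) = -1 + W (w(W) = W - 1/1 = W - 1*1 = W - 1 = -1 + W)
√(w(1/(33 + x(1))) + (4150 - 1*9511)) = √((-1 + 1/(33 - ½*1²)) + (4150 - 1*9511)) = √((-1 + 1/(33 - ½*1)) + (4150 - 9511)) = √((-1 + 1/(33 - ½)) - 5361) = √((-1 + 1/(65/2)) - 5361) = √((-1 + 2/65) - 5361) = √(-63/65 - 5361) = √(-348528/65) = 4*I*√1415895/65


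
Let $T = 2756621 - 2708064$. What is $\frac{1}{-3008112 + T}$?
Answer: $- \frac{1}{2959555} \approx -3.3789 \cdot 10^{-7}$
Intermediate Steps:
$T = 48557$
$\frac{1}{-3008112 + T} = \frac{1}{-3008112 + 48557} = \frac{1}{-2959555} = - \frac{1}{2959555}$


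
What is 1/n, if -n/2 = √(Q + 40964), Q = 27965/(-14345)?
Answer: -√337165232887/235040246 ≈ -0.0024705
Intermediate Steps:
Q = -5593/2869 (Q = 27965*(-1/14345) = -5593/2869 ≈ -1.9495)
n = -2*√337165232887/2869 (n = -2*√(-5593/2869 + 40964) = -2*√337165232887/2869 ≈ -404.78)
1/n = 1/(-2*√337165232887/2869) = -√337165232887/235040246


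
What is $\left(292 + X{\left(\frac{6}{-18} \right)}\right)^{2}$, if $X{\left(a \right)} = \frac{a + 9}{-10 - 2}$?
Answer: $\frac{27489049}{324} \approx 84843.0$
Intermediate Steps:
$X{\left(a \right)} = - \frac{3}{4} - \frac{a}{12}$ ($X{\left(a \right)} = \frac{9 + a}{-12} = \left(9 + a\right) \left(- \frac{1}{12}\right) = - \frac{3}{4} - \frac{a}{12}$)
$\left(292 + X{\left(\frac{6}{-18} \right)}\right)^{2} = \left(292 - \left(\frac{3}{4} + \frac{6 \frac{1}{-18}}{12}\right)\right)^{2} = \left(292 - \left(\frac{3}{4} + \frac{6 \left(- \frac{1}{18}\right)}{12}\right)\right)^{2} = \left(292 - \frac{13}{18}\right)^{2} = \left(\frac{5243}{18}\right)^{2} = \frac{27489049}{324}$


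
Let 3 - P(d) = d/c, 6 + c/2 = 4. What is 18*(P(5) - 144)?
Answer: -5031/2 ≈ -2515.5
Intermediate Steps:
c = -4 (c = -12 + 2*4 = -12 + 8 = -4)
P(d) = 3 + d/4 (P(d) = 3 - d/(-4) = 3 - d*(-1)/4 = 3 - (-1)*d/4 = 3 + d/4)
18*(P(5) - 144) = 18*((3 + (¼)*5) - 144) = 18*((3 + 5/4) - 144) = 18*(17/4 - 144) = 18*(-559/4) = -5031/2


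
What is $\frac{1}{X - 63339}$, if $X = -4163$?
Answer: $- \frac{1}{67502} \approx -1.4814 \cdot 10^{-5}$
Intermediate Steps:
$\frac{1}{X - 63339} = \frac{1}{-4163 - 63339} = \frac{1}{-67502} = - \frac{1}{67502}$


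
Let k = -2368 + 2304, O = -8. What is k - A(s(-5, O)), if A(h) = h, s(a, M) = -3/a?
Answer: -323/5 ≈ -64.600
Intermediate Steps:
k = -64
k - A(s(-5, O)) = -64 - (-3)/(-5) = -64 - (-3)*(-1)/5 = -64 - 1*⅗ = -64 - ⅗ = -323/5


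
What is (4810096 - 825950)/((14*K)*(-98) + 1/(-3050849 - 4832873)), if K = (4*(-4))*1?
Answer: 31409899471412/173063465343 ≈ 181.49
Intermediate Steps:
K = -16 (K = -16*1 = -16)
(4810096 - 825950)/((14*K)*(-98) + 1/(-3050849 - 4832873)) = (4810096 - 825950)/((14*(-16))*(-98) + 1/(-3050849 - 4832873)) = 3984146/(-224*(-98) + 1/(-7883722)) = 3984146/(21952 - 1/7883722) = 3984146/(173063465343/7883722) = 3984146*(7883722/173063465343) = 31409899471412/173063465343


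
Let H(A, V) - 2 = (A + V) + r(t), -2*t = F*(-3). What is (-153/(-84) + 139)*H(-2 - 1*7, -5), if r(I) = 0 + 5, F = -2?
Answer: -3943/4 ≈ -985.75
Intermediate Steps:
t = -3 (t = -(-1)*(-3) = -½*6 = -3)
r(I) = 5
H(A, V) = 7 + A + V (H(A, V) = 2 + ((A + V) + 5) = 2 + (5 + A + V) = 7 + A + V)
(-153/(-84) + 139)*H(-2 - 1*7, -5) = (-153/(-84) + 139)*(7 + (-2 - 1*7) - 5) = (-153*(-1/84) + 139)*(7 + (-2 - 7) - 5) = (51/28 + 139)*(7 - 9 - 5) = (3943/28)*(-7) = -3943/4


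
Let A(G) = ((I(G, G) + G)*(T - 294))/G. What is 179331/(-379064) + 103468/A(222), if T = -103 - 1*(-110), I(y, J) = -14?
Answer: -77837196435/202041112 ≈ -385.25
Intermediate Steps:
T = 7 (T = -103 + 110 = 7)
A(G) = (4018 - 287*G)/G (A(G) = ((-14 + G)*(7 - 294))/G = ((-14 + G)*(-287))/G = (4018 - 287*G)/G)
179331/(-379064) + 103468/A(222) = 179331/(-379064) + 103468/(-287 + 4018/222) = 179331*(-1/379064) + 103468/(-287 + 4018*(1/222)) = -179331/379064 + 103468/(-287 + 2009/111) = -179331/379064 + 103468/(-29848/111) = -179331/379064 + 103468*(-111/29848) = -179331/379064 - 2871237/7462 = -77837196435/202041112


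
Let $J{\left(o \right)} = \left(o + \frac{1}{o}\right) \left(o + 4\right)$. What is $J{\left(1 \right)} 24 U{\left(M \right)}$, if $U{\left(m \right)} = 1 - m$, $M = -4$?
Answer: $1200$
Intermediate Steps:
$J{\left(o \right)} = \left(4 + o\right) \left(o + \frac{1}{o}\right)$ ($J{\left(o \right)} = \left(o + \frac{1}{o}\right) \left(4 + o\right) = \left(4 + o\right) \left(o + \frac{1}{o}\right)$)
$J{\left(1 \right)} 24 U{\left(M \right)} = \left(1 + 1^{2} + 4 \cdot 1 + \frac{4}{1}\right) 24 \left(1 - -4\right) = \left(1 + 1 + 4 + 4 \cdot 1\right) 24 \left(1 + 4\right) = \left(1 + 1 + 4 + 4\right) 24 \cdot 5 = 10 \cdot 24 \cdot 5 = 240 \cdot 5 = 1200$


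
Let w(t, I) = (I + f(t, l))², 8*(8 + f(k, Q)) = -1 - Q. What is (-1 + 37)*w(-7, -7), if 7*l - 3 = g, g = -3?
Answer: 131769/16 ≈ 8235.6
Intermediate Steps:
l = 0 (l = 3/7 + (⅐)*(-3) = 3/7 - 3/7 = 0)
f(k, Q) = -65/8 - Q/8 (f(k, Q) = -8 + (-1 - Q)/8 = -8 + (-⅛ - Q/8) = -65/8 - Q/8)
w(t, I) = (-65/8 + I)² (w(t, I) = (I + (-65/8 - ⅛*0))² = (I + (-65/8 + 0))² = (I - 65/8)² = (-65/8 + I)²)
(-1 + 37)*w(-7, -7) = (-1 + 37)*((-65 + 8*(-7))²/64) = 36*((-65 - 56)²/64) = 36*((1/64)*(-121)²) = 36*((1/64)*14641) = 36*(14641/64) = 131769/16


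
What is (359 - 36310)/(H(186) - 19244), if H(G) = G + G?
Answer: 35951/18872 ≈ 1.9050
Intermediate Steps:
H(G) = 2*G
(359 - 36310)/(H(186) - 19244) = (359 - 36310)/(2*186 - 19244) = -35951/(372 - 19244) = -35951/(-18872) = -35951*(-1/18872) = 35951/18872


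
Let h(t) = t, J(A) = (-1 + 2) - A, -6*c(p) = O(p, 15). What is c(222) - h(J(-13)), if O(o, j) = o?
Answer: -51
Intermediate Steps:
c(p) = -p/6
J(A) = 1 - A
c(222) - h(J(-13)) = -1/6*222 - (1 - 1*(-13)) = -37 - (1 + 13) = -37 - 1*14 = -37 - 14 = -51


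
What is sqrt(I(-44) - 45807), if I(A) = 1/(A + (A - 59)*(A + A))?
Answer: I*sqrt(931718958445)/4510 ≈ 214.03*I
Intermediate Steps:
I(A) = 1/(A + 2*A*(-59 + A)) (I(A) = 1/(A + (-59 + A)*(2*A)) = 1/(A + 2*A*(-59 + A)))
sqrt(I(-44) - 45807) = sqrt(1/((-44)*(-117 + 2*(-44))) - 45807) = sqrt(-1/(44*(-117 - 88)) - 45807) = sqrt(-1/44/(-205) - 45807) = sqrt(-1/44*(-1/205) - 45807) = sqrt(1/9020 - 45807) = sqrt(-413179139/9020) = I*sqrt(931718958445)/4510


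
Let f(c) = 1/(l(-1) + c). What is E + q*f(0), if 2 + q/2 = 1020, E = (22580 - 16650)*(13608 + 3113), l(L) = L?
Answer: 99153494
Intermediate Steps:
f(c) = 1/(-1 + c)
E = 99155530 (E = 5930*16721 = 99155530)
q = 2036 (q = -4 + 2*1020 = -4 + 2040 = 2036)
E + q*f(0) = 99155530 + 2036/(-1 + 0) = 99155530 + 2036/(-1) = 99155530 + 2036*(-1) = 99155530 - 2036 = 99153494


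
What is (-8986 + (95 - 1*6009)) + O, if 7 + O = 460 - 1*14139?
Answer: -28586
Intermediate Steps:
O = -13686 (O = -7 + (460 - 1*14139) = -7 + (460 - 14139) = -7 - 13679 = -13686)
(-8986 + (95 - 1*6009)) + O = (-8986 + (95 - 1*6009)) - 13686 = (-8986 + (95 - 6009)) - 13686 = (-8986 - 5914) - 13686 = -14900 - 13686 = -28586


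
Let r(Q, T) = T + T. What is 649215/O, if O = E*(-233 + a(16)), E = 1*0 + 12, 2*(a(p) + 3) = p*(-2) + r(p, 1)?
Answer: -216405/1004 ≈ -215.54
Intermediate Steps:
r(Q, T) = 2*T
a(p) = -2 - p (a(p) = -3 + (p*(-2) + 2*1)/2 = -3 + (-2*p + 2)/2 = -3 + (2 - 2*p)/2 = -3 + (1 - p) = -2 - p)
E = 12 (E = 0 + 12 = 12)
O = -3012 (O = 12*(-233 + (-2 - 1*16)) = 12*(-233 + (-2 - 16)) = 12*(-233 - 18) = 12*(-251) = -3012)
649215/O = 649215/(-3012) = 649215*(-1/3012) = -216405/1004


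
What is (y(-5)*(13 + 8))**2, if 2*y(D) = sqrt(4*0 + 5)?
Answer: 2205/4 ≈ 551.25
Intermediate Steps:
y(D) = sqrt(5)/2 (y(D) = sqrt(4*0 + 5)/2 = sqrt(0 + 5)/2 = sqrt(5)/2)
(y(-5)*(13 + 8))**2 = ((sqrt(5)/2)*(13 + 8))**2 = ((sqrt(5)/2)*21)**2 = (21*sqrt(5)/2)**2 = 2205/4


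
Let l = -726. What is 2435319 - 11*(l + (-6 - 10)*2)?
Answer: 2443657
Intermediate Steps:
2435319 - 11*(l + (-6 - 10)*2) = 2435319 - 11*(-726 + (-6 - 10)*2) = 2435319 - 11*(-726 - 16*2) = 2435319 - 11*(-726 - 32) = 2435319 - 11*(-758) = 2435319 - 1*(-8338) = 2435319 + 8338 = 2443657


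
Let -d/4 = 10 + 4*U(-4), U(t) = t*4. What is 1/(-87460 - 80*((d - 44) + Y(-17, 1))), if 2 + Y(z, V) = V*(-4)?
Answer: -1/100740 ≈ -9.9265e-6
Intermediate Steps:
U(t) = 4*t
d = 216 (d = -4*(10 + 4*(4*(-4))) = -4*(10 + 4*(-16)) = -4*(10 - 64) = -4*(-54) = 216)
Y(z, V) = -2 - 4*V (Y(z, V) = -2 + V*(-4) = -2 - 4*V)
1/(-87460 - 80*((d - 44) + Y(-17, 1))) = 1/(-87460 - 80*((216 - 44) + (-2 - 4*1))) = 1/(-87460 - 80*(172 + (-2 - 4))) = 1/(-87460 - 80*(172 - 6)) = 1/(-87460 - 80*166) = 1/(-87460 - 13280) = 1/(-100740) = -1/100740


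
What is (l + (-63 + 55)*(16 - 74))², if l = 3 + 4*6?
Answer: 241081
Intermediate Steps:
l = 27 (l = 3 + 24 = 27)
(l + (-63 + 55)*(16 - 74))² = (27 + (-63 + 55)*(16 - 74))² = (27 - 8*(-58))² = (27 + 464)² = 491² = 241081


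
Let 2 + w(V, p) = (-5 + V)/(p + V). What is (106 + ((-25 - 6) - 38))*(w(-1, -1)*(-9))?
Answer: -333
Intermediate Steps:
w(V, p) = -2 + (-5 + V)/(V + p) (w(V, p) = -2 + (-5 + V)/(p + V) = -2 + (-5 + V)/(V + p))
(106 + ((-25 - 6) - 38))*(w(-1, -1)*(-9)) = (106 + ((-25 - 6) - 38))*(((-5 - 1*(-1) - 2*(-1))/(-1 - 1))*(-9)) = (106 + (-31 - 38))*(((-5 + 1 + 2)/(-2))*(-9)) = (106 - 69)*(-½*(-2)*(-9)) = 37*(1*(-9)) = 37*(-9) = -333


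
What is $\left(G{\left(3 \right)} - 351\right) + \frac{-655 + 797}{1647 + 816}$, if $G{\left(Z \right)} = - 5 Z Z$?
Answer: $- \frac{975206}{2463} \approx -395.94$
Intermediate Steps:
$G{\left(Z \right)} = - 5 Z^{2}$
$\left(G{\left(3 \right)} - 351\right) + \frac{-655 + 797}{1647 + 816} = \left(- 5 \cdot 3^{2} - 351\right) + \frac{-655 + 797}{1647 + 816} = \left(\left(-5\right) 9 - 351\right) + \frac{142}{2463} = \left(-45 - 351\right) + 142 \cdot \frac{1}{2463} = -396 + \frac{142}{2463} = - \frac{975206}{2463}$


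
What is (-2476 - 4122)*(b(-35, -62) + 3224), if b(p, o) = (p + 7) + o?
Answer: -20678132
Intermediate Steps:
b(p, o) = 7 + o + p (b(p, o) = (7 + p) + o = 7 + o + p)
(-2476 - 4122)*(b(-35, -62) + 3224) = (-2476 - 4122)*((7 - 62 - 35) + 3224) = -6598*(-90 + 3224) = -6598*3134 = -20678132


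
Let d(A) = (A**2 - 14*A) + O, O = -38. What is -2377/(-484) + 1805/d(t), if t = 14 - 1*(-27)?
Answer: 3414633/517396 ≈ 6.5996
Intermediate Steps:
t = 41 (t = 14 + 27 = 41)
d(A) = -38 + A**2 - 14*A (d(A) = (A**2 - 14*A) - 38 = -38 + A**2 - 14*A)
-2377/(-484) + 1805/d(t) = -2377/(-484) + 1805/(-38 + 41**2 - 14*41) = -2377*(-1/484) + 1805/(-38 + 1681 - 574) = 2377/484 + 1805/1069 = 3414633/517396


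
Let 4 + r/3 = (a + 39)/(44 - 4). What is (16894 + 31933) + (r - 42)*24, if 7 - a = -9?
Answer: 47630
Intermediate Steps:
a = 16 (a = 7 - 1*(-9) = 7 + 9 = 16)
r = -63/8 (r = -12 + 3*((16 + 39)/(44 - 4)) = -12 + 3*(55/40) = -12 + 3*(55*(1/40)) = -12 + 3*(11/8) = -12 + 33/8 = -63/8 ≈ -7.8750)
(16894 + 31933) + (r - 42)*24 = (16894 + 31933) + (-63/8 - 42)*24 = 48827 - 399/8*24 = 48827 - 1197 = 47630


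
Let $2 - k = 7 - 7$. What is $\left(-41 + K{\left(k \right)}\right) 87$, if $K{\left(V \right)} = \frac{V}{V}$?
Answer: $-3480$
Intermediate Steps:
$k = 2$ ($k = 2 - \left(7 - 7\right) = 2 - 0 = 2 + 0 = 2$)
$K{\left(V \right)} = 1$
$\left(-41 + K{\left(k \right)}\right) 87 = \left(-41 + 1\right) 87 = \left(-40\right) 87 = -3480$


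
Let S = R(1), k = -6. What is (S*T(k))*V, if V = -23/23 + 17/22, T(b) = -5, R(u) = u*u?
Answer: 25/22 ≈ 1.1364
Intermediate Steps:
R(u) = u²
S = 1 (S = 1² = 1)
V = -5/22 (V = -23*1/23 + 17*(1/22) = -1 + 17/22 = -5/22 ≈ -0.22727)
(S*T(k))*V = (1*(-5))*(-5/22) = -5*(-5/22) = 25/22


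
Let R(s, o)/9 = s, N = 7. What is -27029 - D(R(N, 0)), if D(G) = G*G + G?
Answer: -31061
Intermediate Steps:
R(s, o) = 9*s
D(G) = G + G**2 (D(G) = G**2 + G = G + G**2)
-27029 - D(R(N, 0)) = -27029 - 9*7*(1 + 9*7) = -27029 - 63*(1 + 63) = -27029 - 63*64 = -27029 - 1*4032 = -27029 - 4032 = -31061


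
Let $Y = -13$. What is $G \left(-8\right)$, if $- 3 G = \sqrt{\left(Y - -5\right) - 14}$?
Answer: $\frac{8 i \sqrt{22}}{3} \approx 12.508 i$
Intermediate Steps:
$G = - \frac{i \sqrt{22}}{3}$ ($G = - \frac{\sqrt{\left(-13 - -5\right) - 14}}{3} = - \frac{\sqrt{\left(-13 + 5\right) - 14}}{3} = - \frac{\sqrt{-8 - 14}}{3} = - \frac{\sqrt{-22}}{3} = - \frac{i \sqrt{22}}{3} \approx - 1.5635 i$)
$G \left(-8\right) = - \frac{i \sqrt{22}}{3} \left(-8\right) = \frac{8 i \sqrt{22}}{3}$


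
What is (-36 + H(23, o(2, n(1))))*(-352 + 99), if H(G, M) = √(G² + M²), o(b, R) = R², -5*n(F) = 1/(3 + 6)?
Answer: 9108 - 253*√2169230626/2025 ≈ 3289.0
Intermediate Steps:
n(F) = -1/45 (n(F) = -1/(5*(3 + 6)) = -⅕/9 = -⅕*⅑ = -1/45)
(-36 + H(23, o(2, n(1))))*(-352 + 99) = (-36 + √(23² + ((-1/45)²)²))*(-352 + 99) = (-36 + √(529 + (1/2025)²))*(-253) = (-36 + √(529 + 1/4100625))*(-253) = (-36 + √(2169230626/4100625))*(-253) = (-36 + √2169230626/2025)*(-253) = 9108 - 253*√2169230626/2025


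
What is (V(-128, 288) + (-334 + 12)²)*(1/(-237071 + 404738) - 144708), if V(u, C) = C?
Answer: -2522647291265420/167667 ≈ -1.5046e+10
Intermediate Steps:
(V(-128, 288) + (-334 + 12)²)*(1/(-237071 + 404738) - 144708) = (288 + (-334 + 12)²)*(1/(-237071 + 404738) - 144708) = (288 + (-322)²)*(1/167667 - 144708) = (288 + 103684)*(1/167667 - 144708) = 103972*(-24262756235/167667) = -2522647291265420/167667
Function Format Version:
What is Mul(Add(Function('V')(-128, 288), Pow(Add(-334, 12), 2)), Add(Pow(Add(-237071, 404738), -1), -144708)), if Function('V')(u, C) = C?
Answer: Rational(-2522647291265420, 167667) ≈ -1.5046e+10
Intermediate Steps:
Mul(Add(Function('V')(-128, 288), Pow(Add(-334, 12), 2)), Add(Pow(Add(-237071, 404738), -1), -144708)) = Mul(Add(288, Pow(Add(-334, 12), 2)), Add(Pow(Add(-237071, 404738), -1), -144708)) = Mul(Add(288, Pow(-322, 2)), Add(Pow(167667, -1), -144708)) = Mul(Add(288, 103684), Add(Rational(1, 167667), -144708)) = Mul(103972, Rational(-24262756235, 167667)) = Rational(-2522647291265420, 167667)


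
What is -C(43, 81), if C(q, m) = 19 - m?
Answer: 62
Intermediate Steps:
-C(43, 81) = -(19 - 1*81) = -(19 - 81) = -1*(-62) = 62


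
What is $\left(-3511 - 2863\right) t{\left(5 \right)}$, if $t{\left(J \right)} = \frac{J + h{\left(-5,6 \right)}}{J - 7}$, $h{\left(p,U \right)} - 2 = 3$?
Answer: $31870$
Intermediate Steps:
$h{\left(p,U \right)} = 5$ ($h{\left(p,U \right)} = 2 + 3 = 5$)
$t{\left(J \right)} = \frac{5 + J}{-7 + J}$ ($t{\left(J \right)} = \frac{J + 5}{J - 7} = \frac{5 + J}{J - 7} = \frac{5 + J}{-7 + J}$)
$\left(-3511 - 2863\right) t{\left(5 \right)} = \left(-3511 - 2863\right) \frac{5 + 5}{-7 + 5} = \left(-3511 - 2863\right) \frac{1}{-2} \cdot 10 = - 6374 \left(\left(- \frac{1}{2}\right) 10\right) = \left(-6374\right) \left(-5\right) = 31870$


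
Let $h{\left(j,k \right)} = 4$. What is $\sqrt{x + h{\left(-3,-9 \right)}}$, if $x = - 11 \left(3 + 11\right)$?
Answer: $5 i \sqrt{6} \approx 12.247 i$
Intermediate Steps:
$x = -154$ ($x = \left(-11\right) 14 = -154$)
$\sqrt{x + h{\left(-3,-9 \right)}} = \sqrt{-154 + 4} = \sqrt{-150} = 5 i \sqrt{6}$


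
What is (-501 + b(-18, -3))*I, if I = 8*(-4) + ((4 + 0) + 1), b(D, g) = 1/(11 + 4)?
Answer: 67626/5 ≈ 13525.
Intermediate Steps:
b(D, g) = 1/15
I = -27 (I = -32 + (4 + 1) = -32 + 5 = -27)
(-501 + b(-18, -3))*I = (-501 + 1/15)*(-27) = -7514/15*(-27) = 67626/5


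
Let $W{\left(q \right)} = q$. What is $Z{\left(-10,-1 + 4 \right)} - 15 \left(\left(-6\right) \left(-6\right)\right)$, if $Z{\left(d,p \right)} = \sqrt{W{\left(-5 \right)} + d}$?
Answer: $-540 + i \sqrt{15} \approx -540.0 + 3.873 i$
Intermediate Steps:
$Z{\left(d,p \right)} = \sqrt{-5 + d}$
$Z{\left(-10,-1 + 4 \right)} - 15 \left(\left(-6\right) \left(-6\right)\right) = \sqrt{-5 - 10} - 15 \left(\left(-6\right) \left(-6\right)\right) = \sqrt{-15} - 540 = i \sqrt{15} - 540 = -540 + i \sqrt{15}$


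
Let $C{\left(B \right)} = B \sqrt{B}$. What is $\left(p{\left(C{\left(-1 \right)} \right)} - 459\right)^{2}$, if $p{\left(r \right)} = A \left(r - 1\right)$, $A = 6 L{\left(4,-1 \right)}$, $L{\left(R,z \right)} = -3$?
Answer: $194157 - 15876 i \approx 1.9416 \cdot 10^{5} - 15876.0 i$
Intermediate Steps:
$A = -18$ ($A = 6 \left(-3\right) = -18$)
$C{\left(B \right)} = B^{\frac{3}{2}}$
$p{\left(r \right)} = 18 - 18 r$ ($p{\left(r \right)} = - 18 \left(r - 1\right) = - 18 \left(-1 + r\right) = 18 - 18 r$)
$\left(p{\left(C{\left(-1 \right)} \right)} - 459\right)^{2} = \left(\left(18 - 18 \left(-1\right)^{\frac{3}{2}}\right) - 459\right)^{2} = \left(\left(18 - 18 \left(- i\right)\right) - 459\right)^{2} = \left(\left(18 + 18 i\right) - 459\right)^{2} = \left(-441 + 18 i\right)^{2}$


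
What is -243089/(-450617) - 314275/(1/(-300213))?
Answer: 42515461863827864/450617 ≈ 9.4349e+10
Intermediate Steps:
-243089/(-450617) - 314275/(1/(-300213)) = -243089*(-1/450617) - 314275/(-1/300213) = 243089/450617 - 314275*(-300213) = 243089/450617 + 94349440575 = 42515461863827864/450617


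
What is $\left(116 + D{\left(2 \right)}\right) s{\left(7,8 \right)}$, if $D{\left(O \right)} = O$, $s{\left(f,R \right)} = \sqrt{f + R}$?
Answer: $118 \sqrt{15} \approx 457.01$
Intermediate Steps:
$s{\left(f,R \right)} = \sqrt{R + f}$
$\left(116 + D{\left(2 \right)}\right) s{\left(7,8 \right)} = \left(116 + 2\right) \sqrt{8 + 7} = 118 \sqrt{15}$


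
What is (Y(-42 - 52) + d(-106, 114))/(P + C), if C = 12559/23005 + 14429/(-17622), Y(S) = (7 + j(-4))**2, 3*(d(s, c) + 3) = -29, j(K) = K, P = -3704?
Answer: 1486445070/1501690407887 ≈ 0.00098985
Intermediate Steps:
d(s, c) = -38/3 (d(s, c) = -3 + (1/3)*(-29) = -3 - 29/3 = -38/3)
Y(S) = 9 (Y(S) = (7 - 4)**2 = 3**2 = 9)
C = -110624447/405394110 (C = 12559*(1/23005) + 14429*(-1/17622) = 12559/23005 - 14429/17622 = -110624447/405394110 ≈ -0.27288)
(Y(-42 - 52) + d(-106, 114))/(P + C) = (9 - 38/3)/(-3704 - 110624447/405394110) = -11/(3*(-1501690407887/405394110)) = -11/3*(-405394110/1501690407887) = 1486445070/1501690407887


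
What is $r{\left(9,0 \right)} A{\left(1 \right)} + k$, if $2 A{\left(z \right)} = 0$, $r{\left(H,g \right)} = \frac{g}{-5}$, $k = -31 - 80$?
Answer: $-111$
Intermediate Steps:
$k = -111$ ($k = -31 - 80 = -111$)
$r{\left(H,g \right)} = - \frac{g}{5}$ ($r{\left(H,g \right)} = g \left(- \frac{1}{5}\right) = - \frac{g}{5}$)
$A{\left(z \right)} = 0$ ($A{\left(z \right)} = \frac{1}{2} \cdot 0 = 0$)
$r{\left(9,0 \right)} A{\left(1 \right)} + k = \left(- \frac{1}{5}\right) 0 \cdot 0 - 111 = 0 \cdot 0 - 111 = 0 - 111 = -111$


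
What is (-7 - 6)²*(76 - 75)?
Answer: 169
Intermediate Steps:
(-7 - 6)²*(76 - 75) = (-13)²*1 = 169*1 = 169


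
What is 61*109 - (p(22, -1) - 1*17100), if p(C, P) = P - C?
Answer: 23772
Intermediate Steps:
61*109 - (p(22, -1) - 1*17100) = 61*109 - ((-1 - 1*22) - 1*17100) = 6649 - ((-1 - 22) - 17100) = 6649 - (-23 - 17100) = 6649 - 1*(-17123) = 6649 + 17123 = 23772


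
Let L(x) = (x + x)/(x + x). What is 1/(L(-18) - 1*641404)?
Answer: -1/641403 ≈ -1.5591e-6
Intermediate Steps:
L(x) = 1 (L(x) = (2*x)/((2*x)) = (2*x)*(1/(2*x)) = 1)
1/(L(-18) - 1*641404) = 1/(1 - 1*641404) = 1/(1 - 641404) = 1/(-641403) = -1/641403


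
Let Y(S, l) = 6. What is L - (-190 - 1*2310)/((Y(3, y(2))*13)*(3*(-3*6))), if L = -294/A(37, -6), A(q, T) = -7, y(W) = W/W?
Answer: 43601/1053 ≈ 41.406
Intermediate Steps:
y(W) = 1
L = 42 (L = -294/(-7) = -294*(-⅐) = 42)
L - (-190 - 1*2310)/((Y(3, y(2))*13)*(3*(-3*6))) = 42 - (-190 - 1*2310)/((6*13)*(3*(-3*6))) = 42 - (-190 - 2310)/(78*(3*(-18))) = 42 - (-2500)/(78*(-54)) = 42 - (-2500)/(-4212) = 42 - (-2500)*(-1)/4212 = 42 - 1*625/1053 = 42 - 625/1053 = 43601/1053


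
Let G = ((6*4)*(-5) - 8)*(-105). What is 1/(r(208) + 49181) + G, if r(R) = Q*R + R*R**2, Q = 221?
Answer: 122224179841/9094061 ≈ 13440.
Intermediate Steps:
r(R) = R**3 + 221*R (r(R) = 221*R + R*R**2 = 221*R + R**3 = R**3 + 221*R)
G = 13440 (G = (24*(-5) - 8)*(-105) = (-120 - 8)*(-105) = -128*(-105) = 13440)
1/(r(208) + 49181) + G = 1/(208*(221 + 208**2) + 49181) + 13440 = 1/(208*(221 + 43264) + 49181) + 13440 = 1/(208*43485 + 49181) + 13440 = 1/(9044880 + 49181) + 13440 = 1/9094061 + 13440 = 122224179841/9094061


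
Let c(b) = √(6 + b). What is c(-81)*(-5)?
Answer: -25*I*√3 ≈ -43.301*I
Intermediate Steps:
c(-81)*(-5) = √(6 - 81)*(-5) = √(-75)*(-5) = (5*I*√3)*(-5) = -25*I*√3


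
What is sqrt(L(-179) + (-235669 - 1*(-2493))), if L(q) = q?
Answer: I*sqrt(233355) ≈ 483.07*I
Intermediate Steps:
sqrt(L(-179) + (-235669 - 1*(-2493))) = sqrt(-179 + (-235669 - 1*(-2493))) = sqrt(-179 + (-235669 + 2493)) = sqrt(-179 - 233176) = sqrt(-233355) = I*sqrt(233355)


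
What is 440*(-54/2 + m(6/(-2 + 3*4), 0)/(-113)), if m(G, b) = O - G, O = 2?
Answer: -1343056/113 ≈ -11885.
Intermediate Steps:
m(G, b) = 2 - G
440*(-54/2 + m(6/(-2 + 3*4), 0)/(-113)) = 440*(-54/2 + (2 - 6/(-2 + 3*4))/(-113)) = 440*(-54*½ + (2 - 6/(-2 + 12))*(-1/113)) = 440*(-27 + (2 - 6/10)*(-1/113)) = 440*(-27 + (2 - 1*⅗)*(-1/113)) = 440*(-27 + (2 - ⅗)*(-1/113)) = 440*(-27 + (7/5)*(-1/113)) = 440*(-27 - 7/565) = 440*(-15262/565) = -1343056/113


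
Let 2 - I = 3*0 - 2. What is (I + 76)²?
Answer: 6400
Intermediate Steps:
I = 4 (I = 2 - (3*0 - 2) = 2 - (0 - 2) = 2 - 1*(-2) = 2 + 2 = 4)
(I + 76)² = (4 + 76)² = 80² = 6400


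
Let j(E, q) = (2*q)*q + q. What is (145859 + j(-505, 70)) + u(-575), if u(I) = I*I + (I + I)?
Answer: 485204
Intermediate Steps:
j(E, q) = q + 2*q**2 (j(E, q) = 2*q**2 + q = q + 2*q**2)
u(I) = I**2 + 2*I
(145859 + j(-505, 70)) + u(-575) = (145859 + 70*(1 + 2*70)) - 575*(2 - 575) = (145859 + 70*(1 + 140)) - 575*(-573) = (145859 + 70*141) + 329475 = (145859 + 9870) + 329475 = 155729 + 329475 = 485204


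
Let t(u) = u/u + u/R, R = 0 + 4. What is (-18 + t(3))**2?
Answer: 4225/16 ≈ 264.06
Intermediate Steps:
R = 4
t(u) = 1 + u/4 (t(u) = u/u + u/4 = 1 + u*(1/4) = 1 + u/4)
(-18 + t(3))**2 = (-18 + (1 + (1/4)*3))**2 = (-18 + (1 + 3/4))**2 = (-18 + 7/4)**2 = (-65/4)**2 = 4225/16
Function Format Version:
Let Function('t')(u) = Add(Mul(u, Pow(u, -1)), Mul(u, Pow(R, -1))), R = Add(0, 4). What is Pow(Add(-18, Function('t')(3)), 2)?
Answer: Rational(4225, 16) ≈ 264.06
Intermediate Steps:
R = 4
Function('t')(u) = Add(1, Mul(Rational(1, 4), u)) (Function('t')(u) = Add(Mul(u, Pow(u, -1)), Mul(u, Pow(4, -1))) = Add(1, Mul(u, Rational(1, 4))) = Add(1, Mul(Rational(1, 4), u)))
Pow(Add(-18, Function('t')(3)), 2) = Pow(Add(-18, Add(1, Mul(Rational(1, 4), 3))), 2) = Pow(Add(-18, Add(1, Rational(3, 4))), 2) = Pow(Add(-18, Rational(7, 4)), 2) = Pow(Rational(-65, 4), 2) = Rational(4225, 16)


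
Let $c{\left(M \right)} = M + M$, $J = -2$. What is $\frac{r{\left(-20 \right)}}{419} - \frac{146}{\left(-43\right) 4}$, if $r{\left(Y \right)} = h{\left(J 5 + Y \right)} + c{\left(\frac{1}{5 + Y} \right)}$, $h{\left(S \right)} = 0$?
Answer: $\frac{458633}{540510} \approx 0.84852$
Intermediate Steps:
$c{\left(M \right)} = 2 M$
$r{\left(Y \right)} = \frac{2}{5 + Y}$ ($r{\left(Y \right)} = 0 + \frac{2}{5 + Y} = \frac{2}{5 + Y}$)
$\frac{r{\left(-20 \right)}}{419} - \frac{146}{\left(-43\right) 4} = \frac{2 \frac{1}{5 - 20}}{419} - \frac{146}{\left(-43\right) 4} = \frac{2}{-15} \cdot \frac{1}{419} - \frac{146}{-172} = 2 \left(- \frac{1}{15}\right) \frac{1}{419} - - \frac{73}{86} = \left(- \frac{2}{15}\right) \frac{1}{419} + \frac{73}{86} = - \frac{2}{6285} + \frac{73}{86} = \frac{458633}{540510}$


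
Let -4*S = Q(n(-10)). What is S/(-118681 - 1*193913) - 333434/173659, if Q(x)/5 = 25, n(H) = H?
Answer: -416896163809/217139045784 ≈ -1.9200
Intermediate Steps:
Q(x) = 125 (Q(x) = 5*25 = 125)
S = -125/4 (S = -1/4*125 = -125/4 ≈ -31.250)
S/(-118681 - 1*193913) - 333434/173659 = -125/(4*(-118681 - 1*193913)) - 333434/173659 = -125/(4*(-118681 - 193913)) - 333434*1/173659 = -125/4/(-312594) - 333434/173659 = -125/4*(-1/312594) - 333434/173659 = 125/1250376 - 333434/173659 = -416896163809/217139045784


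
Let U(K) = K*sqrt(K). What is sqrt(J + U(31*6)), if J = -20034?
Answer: sqrt(-20034 + 186*sqrt(186)) ≈ 132.28*I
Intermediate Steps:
U(K) = K**(3/2)
sqrt(J + U(31*6)) = sqrt(-20034 + (31*6)**(3/2)) = sqrt(-20034 + 186**(3/2)) = sqrt(-20034 + 186*sqrt(186))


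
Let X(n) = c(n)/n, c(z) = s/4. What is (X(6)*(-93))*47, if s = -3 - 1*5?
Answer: 1457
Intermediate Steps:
s = -8 (s = -3 - 5 = -8)
c(z) = -2 (c(z) = -8/4 = -8*1/4 = -2)
X(n) = -2/n
(X(6)*(-93))*47 = (-2/6*(-93))*47 = (-2*1/6*(-93))*47 = -1/3*(-93)*47 = 31*47 = 1457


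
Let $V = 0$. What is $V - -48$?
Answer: $48$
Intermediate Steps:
$V - -48 = 0 - -48 = 0 + 48 = 48$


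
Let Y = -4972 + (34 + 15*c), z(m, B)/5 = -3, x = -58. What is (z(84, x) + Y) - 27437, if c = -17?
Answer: -32645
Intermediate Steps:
z(m, B) = -15 (z(m, B) = 5*(-3) = -15)
Y = -5193 (Y = -4972 + (34 + 15*(-17)) = -4972 + (34 - 255) = -4972 - 221 = -5193)
(z(84, x) + Y) - 27437 = (-15 - 5193) - 27437 = -5208 - 27437 = -32645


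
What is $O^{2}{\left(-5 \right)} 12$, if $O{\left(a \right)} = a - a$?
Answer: $0$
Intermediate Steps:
$O{\left(a \right)} = 0$
$O^{2}{\left(-5 \right)} 12 = 0^{2} \cdot 12 = 0 \cdot 12 = 0$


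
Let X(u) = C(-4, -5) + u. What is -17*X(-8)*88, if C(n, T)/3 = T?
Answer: 34408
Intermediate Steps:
C(n, T) = 3*T
X(u) = -15 + u (X(u) = 3*(-5) + u = -15 + u)
-17*X(-8)*88 = -17*(-15 - 8)*88 = -17*(-23)*88 = 391*88 = 34408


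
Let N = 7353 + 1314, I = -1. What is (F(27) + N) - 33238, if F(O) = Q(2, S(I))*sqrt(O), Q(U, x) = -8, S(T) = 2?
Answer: -24571 - 24*sqrt(3) ≈ -24613.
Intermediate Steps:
N = 8667
F(O) = -8*sqrt(O)
(F(27) + N) - 33238 = (-24*sqrt(3) + 8667) - 33238 = (8667 - 24*sqrt(3)) - 33238 = -24571 - 24*sqrt(3)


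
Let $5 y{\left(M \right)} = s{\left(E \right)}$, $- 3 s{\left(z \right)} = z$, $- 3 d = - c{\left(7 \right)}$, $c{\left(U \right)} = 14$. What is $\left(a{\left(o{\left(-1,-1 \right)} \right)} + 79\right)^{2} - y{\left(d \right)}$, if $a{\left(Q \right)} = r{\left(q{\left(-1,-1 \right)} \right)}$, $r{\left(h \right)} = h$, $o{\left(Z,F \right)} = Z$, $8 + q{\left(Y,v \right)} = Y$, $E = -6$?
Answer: $\frac{24498}{5} \approx 4899.6$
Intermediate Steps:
$q{\left(Y,v \right)} = -8 + Y$
$d = \frac{14}{3}$ ($d = - \frac{\left(-1\right) 14}{3} = \left(- \frac{1}{3}\right) \left(-14\right) = \frac{14}{3} \approx 4.6667$)
$s{\left(z \right)} = - \frac{z}{3}$
$a{\left(Q \right)} = -9$ ($a{\left(Q \right)} = -8 - 1 = -9$)
$y{\left(M \right)} = \frac{2}{5}$ ($y{\left(M \right)} = \frac{\left(- \frac{1}{3}\right) \left(-6\right)}{5} = \frac{1}{5} \cdot 2 = \frac{2}{5}$)
$\left(a{\left(o{\left(-1,-1 \right)} \right)} + 79\right)^{2} - y{\left(d \right)} = \left(-9 + 79\right)^{2} - \frac{2}{5} = 70^{2} - \frac{2}{5} = 4900 - \frac{2}{5} = \frac{24498}{5}$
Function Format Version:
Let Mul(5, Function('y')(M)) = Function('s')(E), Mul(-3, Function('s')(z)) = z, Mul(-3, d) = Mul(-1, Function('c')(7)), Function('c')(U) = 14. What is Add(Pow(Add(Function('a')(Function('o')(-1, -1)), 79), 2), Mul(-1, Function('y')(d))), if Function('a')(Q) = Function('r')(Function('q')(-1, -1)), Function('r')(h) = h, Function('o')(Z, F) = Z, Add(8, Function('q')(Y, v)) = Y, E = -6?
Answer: Rational(24498, 5) ≈ 4899.6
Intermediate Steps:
Function('q')(Y, v) = Add(-8, Y)
d = Rational(14, 3) (d = Mul(Rational(-1, 3), Mul(-1, 14)) = Mul(Rational(-1, 3), -14) = Rational(14, 3) ≈ 4.6667)
Function('s')(z) = Mul(Rational(-1, 3), z)
Function('a')(Q) = -9 (Function('a')(Q) = Add(-8, -1) = -9)
Function('y')(M) = Rational(2, 5) (Function('y')(M) = Mul(Rational(1, 5), Mul(Rational(-1, 3), -6)) = Mul(Rational(1, 5), 2) = Rational(2, 5))
Add(Pow(Add(Function('a')(Function('o')(-1, -1)), 79), 2), Mul(-1, Function('y')(d))) = Add(Pow(Add(-9, 79), 2), Mul(-1, Rational(2, 5))) = Add(Pow(70, 2), Rational(-2, 5)) = Add(4900, Rational(-2, 5)) = Rational(24498, 5)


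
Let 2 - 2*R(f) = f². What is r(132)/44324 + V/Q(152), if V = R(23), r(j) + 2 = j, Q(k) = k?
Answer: -5829807/3368624 ≈ -1.7306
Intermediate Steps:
R(f) = 1 - f²/2
r(j) = -2 + j
V = -527/2 (V = 1 - ½*23² = 1 - ½*529 = 1 - 529/2 = -527/2 ≈ -263.50)
r(132)/44324 + V/Q(152) = (-2 + 132)/44324 - 527/2/152 = 130*(1/44324) - 527/2*1/152 = 65/22162 - 527/304 = -5829807/3368624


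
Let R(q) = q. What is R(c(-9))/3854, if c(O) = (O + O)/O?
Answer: 1/1927 ≈ 0.00051894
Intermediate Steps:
c(O) = 2 (c(O) = (2*O)/O = 2)
R(c(-9))/3854 = 2/3854 = 2*(1/3854) = 1/1927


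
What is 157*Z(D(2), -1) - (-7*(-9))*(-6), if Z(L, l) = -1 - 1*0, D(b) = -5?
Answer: 221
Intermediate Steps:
Z(L, l) = -1 (Z(L, l) = -1 + 0 = -1)
157*Z(D(2), -1) - (-7*(-9))*(-6) = 157*(-1) - (-7*(-9))*(-6) = -157 - 63*(-6) = -157 - 1*(-378) = -157 + 378 = 221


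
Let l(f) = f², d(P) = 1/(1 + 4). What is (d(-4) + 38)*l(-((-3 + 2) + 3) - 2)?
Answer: 3056/5 ≈ 611.20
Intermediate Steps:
d(P) = ⅕ (d(P) = 1/5 = ⅕)
(d(-4) + 38)*l(-((-3 + 2) + 3) - 2) = (⅕ + 38)*(-((-3 + 2) + 3) - 2)² = 191*(-(-1 + 3) - 2)²/5 = 191*(-1*2 - 2)²/5 = 191*(-2 - 2)²/5 = (191/5)*(-4)² = (191/5)*16 = 3056/5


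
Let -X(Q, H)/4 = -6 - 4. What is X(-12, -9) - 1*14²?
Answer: -156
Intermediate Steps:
X(Q, H) = 40 (X(Q, H) = -4*(-6 - 4) = -4*(-10) = 40)
X(-12, -9) - 1*14² = 40 - 1*14² = 40 - 1*196 = 40 - 196 = -156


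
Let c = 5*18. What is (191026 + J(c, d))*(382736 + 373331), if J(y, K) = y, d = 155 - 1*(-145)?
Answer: 144496500772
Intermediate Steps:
d = 300 (d = 155 + 145 = 300)
c = 90
(191026 + J(c, d))*(382736 + 373331) = (191026 + 90)*(382736 + 373331) = 191116*756067 = 144496500772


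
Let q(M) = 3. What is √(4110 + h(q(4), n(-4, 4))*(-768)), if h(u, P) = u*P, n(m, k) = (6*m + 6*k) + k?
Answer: I*√5106 ≈ 71.456*I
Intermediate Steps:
n(m, k) = 6*m + 7*k (n(m, k) = (6*k + 6*m) + k = 6*m + 7*k)
h(u, P) = P*u
√(4110 + h(q(4), n(-4, 4))*(-768)) = √(4110 + ((6*(-4) + 7*4)*3)*(-768)) = √(4110 + ((-24 + 28)*3)*(-768)) = √(4110 + (4*3)*(-768)) = √(4110 + 12*(-768)) = √(4110 - 9216) = √(-5106) = I*√5106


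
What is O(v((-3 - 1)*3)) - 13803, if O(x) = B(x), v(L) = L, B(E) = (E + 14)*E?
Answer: -13827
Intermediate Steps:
B(E) = E*(14 + E) (B(E) = (14 + E)*E = E*(14 + E))
O(x) = x*(14 + x)
O(v((-3 - 1)*3)) - 13803 = ((-3 - 1)*3)*(14 + (-3 - 1)*3) - 13803 = (-4*3)*(14 - 4*3) - 13803 = -12*(14 - 12) - 13803 = -12*2 - 13803 = -24 - 13803 = -13827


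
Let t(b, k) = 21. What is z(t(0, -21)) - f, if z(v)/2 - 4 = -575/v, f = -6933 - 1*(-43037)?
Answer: -759166/21 ≈ -36151.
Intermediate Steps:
f = 36104 (f = -6933 + 43037 = 36104)
z(v) = 8 - 1150/v (z(v) = 8 + 2*(-575/v) = 8 - 1150/v)
z(t(0, -21)) - f = (8 - 1150/21) - 1*36104 = (8 - 1150*1/21) - 36104 = (8 - 1150/21) - 36104 = -982/21 - 36104 = -759166/21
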